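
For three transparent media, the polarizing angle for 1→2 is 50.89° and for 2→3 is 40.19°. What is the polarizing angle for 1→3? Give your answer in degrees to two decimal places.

Each Brewster angle gives a ratio: n₂/n₁ = tan 50.89° = 1.2301, n₃/n₂ = tan 40.19° = 0.8448.
n₃/n₁ = 1.0391. Then tan θ_B(1→3) = n₃/n₁, so θ_B(1→3) = arctan(1.0391) = 46.10°.

θ_B ≈ 46.10°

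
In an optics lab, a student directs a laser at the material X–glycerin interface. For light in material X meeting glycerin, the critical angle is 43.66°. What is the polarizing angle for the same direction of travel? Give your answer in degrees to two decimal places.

n₂/n₁ = sin θ_c = sin 43.66° = 0.6904.
tan θ_B equals the same ratio, so θ_B = arctan(0.6904) = 34.62°.

θ_B ≈ 34.62°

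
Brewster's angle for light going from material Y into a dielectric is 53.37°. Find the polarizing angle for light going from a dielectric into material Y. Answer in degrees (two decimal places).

θ_B' ≈ 36.63°

The two Brewster angles are complementary: θ_B' = 90° − θ_B = 90° − 53.37° = 36.63°.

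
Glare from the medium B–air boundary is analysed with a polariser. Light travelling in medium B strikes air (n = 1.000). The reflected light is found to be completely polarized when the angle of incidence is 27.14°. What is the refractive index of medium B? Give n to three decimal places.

n ≈ 1.951

Brewster's law: tan θ_B = n₂/n₁ (light incident in medium B, refracted into air).
n₁ = n₂ / tan θ_B = 1.000 / tan 27.14° = 1.951.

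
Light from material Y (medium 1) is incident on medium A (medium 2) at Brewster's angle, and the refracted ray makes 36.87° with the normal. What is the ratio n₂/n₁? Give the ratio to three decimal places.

At Brewster incidence θ_B = 90° − θ_t = 90° − 36.87° = 53.13°.
tan θ_B = n₂/n₁, so n₂/n₁ = tan 53.13° = 1.333.

n₂/n₁ ≈ 1.333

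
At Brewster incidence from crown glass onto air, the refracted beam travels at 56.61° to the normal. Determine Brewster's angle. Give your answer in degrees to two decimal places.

Since the reflected and refracted rays are at right angles at the polarizing angle, θ_B + θ_t = 90°.
So θ_B = 90° − θ_t = 90° − 56.61° = 33.39°.

θ_B ≈ 33.39°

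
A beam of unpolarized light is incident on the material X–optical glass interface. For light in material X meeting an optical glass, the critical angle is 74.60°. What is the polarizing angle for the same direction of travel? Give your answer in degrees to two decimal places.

θ_B ≈ 43.95°

n₂/n₁ = sin θ_c = sin 74.60° = 0.9641.
tan θ_B equals the same ratio, so θ_B = arctan(0.9641) = 43.95°.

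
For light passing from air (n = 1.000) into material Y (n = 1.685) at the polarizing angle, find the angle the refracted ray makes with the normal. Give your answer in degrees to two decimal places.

First find Brewster's angle: tan θ_B = 1.685/1.000 = 1.6850, giving θ_B = 59.31°.
Since θ_B + θ_t = 90° at Brewster incidence, θ_t = 90° − 59.31° = 30.69°.

θ_t ≈ 30.69°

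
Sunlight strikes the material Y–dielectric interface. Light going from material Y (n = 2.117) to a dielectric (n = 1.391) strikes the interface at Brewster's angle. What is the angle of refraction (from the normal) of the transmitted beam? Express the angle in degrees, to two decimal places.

θ_B = arctan(n₂/n₁) = arctan(1.391/2.117) = 33.31°.
At Brewster's angle the reflected and refracted rays are perpendicular, so θ_t = 90° − θ_B = 90° − 33.31° = 56.69°.

θ_t ≈ 56.69°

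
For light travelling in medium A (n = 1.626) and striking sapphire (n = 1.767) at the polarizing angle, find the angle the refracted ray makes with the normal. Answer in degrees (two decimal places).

θ_t ≈ 42.62°

tan θ_B = n₂/n₁ = 1.767/1.626 = 1.0867, so θ_B = 47.38°.
At Brewster's angle the reflected and refracted rays are perpendicular, so θ_t = 90° − θ_B = 90° − 47.38° = 42.62°.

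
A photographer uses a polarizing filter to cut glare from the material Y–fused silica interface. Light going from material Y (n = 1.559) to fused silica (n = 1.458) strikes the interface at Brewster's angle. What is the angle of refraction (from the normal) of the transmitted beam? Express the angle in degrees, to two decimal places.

θ_t ≈ 46.92°

tan θ_B = n₂/n₁ = 1.458/1.559 = 0.9352, so θ_B = 43.08°.
At Brewster's angle the reflected and refracted rays are perpendicular, so θ_t = 90° − θ_B = 90° − 43.08° = 46.92°.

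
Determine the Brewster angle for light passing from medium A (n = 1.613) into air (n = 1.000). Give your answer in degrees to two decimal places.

θ_B ≈ 31.80°

Here n₂/n₁ = 1.000/1.613 = 0.6200, and Brewster's law gives tan θ_B = n₂/n₁.
So θ_B = arctan 0.6200 = 31.80°.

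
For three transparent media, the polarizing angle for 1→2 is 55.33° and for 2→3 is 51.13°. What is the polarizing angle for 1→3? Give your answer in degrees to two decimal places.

θ_B ≈ 60.86°

n₂/n₁ = tan 55.33° = 1.4458 and n₃/n₂ = tan 51.13° = 1.2406.
Multiplying, n₃/n₁ = 1.4458 × 1.2406 = 1.7937, and θ_B(1→3) = arctan 1.7937 = 60.86°.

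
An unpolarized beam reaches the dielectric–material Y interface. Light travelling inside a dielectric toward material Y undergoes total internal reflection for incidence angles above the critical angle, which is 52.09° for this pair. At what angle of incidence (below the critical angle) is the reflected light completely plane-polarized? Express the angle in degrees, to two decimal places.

θ_B ≈ 38.27°

n₂/n₁ = sin θ_c = sin 52.09° = 0.7890.
tan θ_B equals the same ratio, so θ_B = arctan(0.7890) = 38.27°.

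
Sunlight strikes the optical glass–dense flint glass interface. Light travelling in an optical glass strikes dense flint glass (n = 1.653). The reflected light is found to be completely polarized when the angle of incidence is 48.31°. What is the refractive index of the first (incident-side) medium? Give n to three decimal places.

n ≈ 1.472

Brewster's law: tan θ_B = n₂/n₁ (light incident in an optical glass, refracted into dense flint glass).
n₁ = n₂ / tan θ_B = 1.653 / tan 48.31° = 1.472.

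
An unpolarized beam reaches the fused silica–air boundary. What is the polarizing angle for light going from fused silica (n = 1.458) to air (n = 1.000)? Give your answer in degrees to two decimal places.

tan θ_B = n₂/n₁ = 1.000/1.458 = 0.6859. Taking the arctangent, θ_B = 34.45°.

θ_B ≈ 34.45°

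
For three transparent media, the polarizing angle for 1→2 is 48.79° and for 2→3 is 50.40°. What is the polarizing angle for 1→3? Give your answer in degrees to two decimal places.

θ_B ≈ 54.08°

n₂/n₁ = tan 48.79° = 1.1419 and n₃/n₂ = tan 50.40° = 1.2088.
Multiplying, n₃/n₁ = 1.1419 × 1.2088 = 1.3803, and θ_B(1→3) = arctan 1.3803 = 54.08°.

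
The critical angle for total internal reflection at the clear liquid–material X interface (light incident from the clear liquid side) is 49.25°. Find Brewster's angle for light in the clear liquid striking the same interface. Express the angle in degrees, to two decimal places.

θ_B ≈ 37.15°

sin θ_c = n₂/n₁, so n₂/n₁ = sin 49.25° = 0.7576.
Brewster: tan θ_B = n₂/n₁ = 0.7576.
θ_B = arctan(0.7576) = 37.15°.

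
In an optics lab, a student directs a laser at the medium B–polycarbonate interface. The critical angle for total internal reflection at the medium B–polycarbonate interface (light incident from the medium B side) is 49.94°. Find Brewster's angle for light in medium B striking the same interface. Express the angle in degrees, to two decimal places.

sin θ_c = n₂/n₁, so n₂/n₁ = sin 49.94° = 0.7654.
Brewster: tan θ_B = n₂/n₁ = 0.7654.
θ_B = arctan(0.7654) = 37.43°.

θ_B ≈ 37.43°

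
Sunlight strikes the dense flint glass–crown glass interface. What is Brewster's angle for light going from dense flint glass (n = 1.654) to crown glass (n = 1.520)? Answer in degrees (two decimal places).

θ_B ≈ 42.58°

The reflected p-component vanishes when tan θ_B = n₂/n₁.
tan θ_B = n₂/n₁ = 1.520/1.654 = 0.9190.
θ_B = arctan(0.9190) = 42.58°.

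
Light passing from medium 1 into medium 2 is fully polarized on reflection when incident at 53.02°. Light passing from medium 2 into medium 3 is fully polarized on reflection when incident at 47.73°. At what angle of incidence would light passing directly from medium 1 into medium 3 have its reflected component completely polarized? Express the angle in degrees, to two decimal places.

tan θ_B(1→2) = n₂/n₁ = tan 53.02° = 1.3280.
tan θ_B(2→3) = n₃/n₂ = tan 47.73° = 1.1001.
So n₃/n₁ = (n₂/n₁)(n₃/n₂) = 1.3280 × 1.1001 = 1.4610.
θ_B(1→3) = arctan(1.4610) = 55.61°.

θ_B ≈ 55.61°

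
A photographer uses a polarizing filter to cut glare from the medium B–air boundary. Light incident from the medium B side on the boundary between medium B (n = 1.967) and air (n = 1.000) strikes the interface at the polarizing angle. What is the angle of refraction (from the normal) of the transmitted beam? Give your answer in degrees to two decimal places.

θ_t ≈ 63.05°

θ_B = arctan(n₂/n₁) = arctan(1.000/1.967) = 26.95°.
Since θ_B + θ_t = 90° at Brewster incidence, θ_t = 90° − 26.95° = 63.05°.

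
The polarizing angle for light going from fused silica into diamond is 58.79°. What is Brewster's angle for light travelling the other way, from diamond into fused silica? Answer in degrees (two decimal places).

θ_B' ≈ 31.21°

The two Brewster angles are complementary: θ_B' = 90° − θ_B = 90° − 58.79° = 31.21°.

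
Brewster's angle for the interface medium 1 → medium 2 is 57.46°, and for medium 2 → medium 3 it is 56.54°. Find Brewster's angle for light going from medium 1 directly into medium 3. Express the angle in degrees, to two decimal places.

θ_B ≈ 67.14°

tan θ_B(1→2) = n₂/n₁ = tan 57.46° = 1.5673.
tan θ_B(2→3) = n₃/n₂ = tan 56.54° = 1.5131.
So n₃/n₁ = (n₂/n₁)(n₃/n₂) = 1.5673 × 1.5131 = 2.3715.
θ_B(1→3) = arctan(2.3715) = 67.14°.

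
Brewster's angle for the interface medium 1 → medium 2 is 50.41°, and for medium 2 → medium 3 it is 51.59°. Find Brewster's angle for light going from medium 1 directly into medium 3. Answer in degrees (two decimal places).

tan θ_B(1→2) = n₂/n₁ = tan 50.41° = 1.2092.
tan θ_B(2→3) = n₃/n₂ = tan 51.59° = 1.2612.
So n₃/n₁ = (n₂/n₁)(n₃/n₂) = 1.2092 × 1.2612 = 1.5251.
θ_B(1→3) = arctan(1.5251) = 56.75°.

θ_B ≈ 56.75°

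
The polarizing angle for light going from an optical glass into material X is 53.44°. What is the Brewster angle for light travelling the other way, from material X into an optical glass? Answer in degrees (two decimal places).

θ_B' ≈ 36.56°

tan θ_B' = n₁/n₂ = 1/tan θ_B, so θ_B' = 90° − θ_B.
θ_B' = 90° − 53.44° = 36.56°.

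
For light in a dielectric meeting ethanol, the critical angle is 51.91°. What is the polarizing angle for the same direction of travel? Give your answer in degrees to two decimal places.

θ_B ≈ 38.20°

At the critical angle sin θ_c = n₂/n₁, giving n₂/n₁ = sin 51.91° = 0.7870.
Then tan θ_B = n₂/n₁ = 0.7870, so θ_B = arctan 0.7870 = 38.20°.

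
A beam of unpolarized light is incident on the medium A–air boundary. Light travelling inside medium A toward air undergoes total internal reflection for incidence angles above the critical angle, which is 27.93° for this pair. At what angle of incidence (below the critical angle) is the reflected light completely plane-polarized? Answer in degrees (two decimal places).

θ_B ≈ 25.10°

sin θ_c = n₂/n₁, so n₂/n₁ = sin 27.93° = 0.4684.
Brewster: tan θ_B = n₂/n₁ = 0.4684.
θ_B = arctan(0.4684) = 25.10°.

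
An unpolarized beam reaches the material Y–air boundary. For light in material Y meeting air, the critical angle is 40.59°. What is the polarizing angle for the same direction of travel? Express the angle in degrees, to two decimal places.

At the critical angle sin θ_c = n₂/n₁, giving n₂/n₁ = sin 40.59° = 0.6506.
Then tan θ_B = n₂/n₁ = 0.6506, so θ_B = arctan 0.6506 = 33.05°.

θ_B ≈ 33.05°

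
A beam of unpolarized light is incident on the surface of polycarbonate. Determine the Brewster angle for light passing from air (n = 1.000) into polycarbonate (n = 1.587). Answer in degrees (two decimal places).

θ_B ≈ 57.78°

Here n₂/n₁ = 1.587/1.000 = 1.5870, and Brewster's law gives tan θ_B = n₂/n₁. Taking the arctangent, θ_B = 57.78°.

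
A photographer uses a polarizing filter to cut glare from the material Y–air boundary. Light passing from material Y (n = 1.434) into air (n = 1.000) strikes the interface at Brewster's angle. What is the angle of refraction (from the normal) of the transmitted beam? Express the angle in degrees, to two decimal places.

First find Brewster's angle: tan θ_B = 1.000/1.434 = 0.6974, giving θ_B = 34.89°.
At Brewster's angle the reflected and refracted rays are perpendicular, so θ_t = 90° − θ_B = 90° − 34.89° = 55.11°.

θ_t ≈ 55.11°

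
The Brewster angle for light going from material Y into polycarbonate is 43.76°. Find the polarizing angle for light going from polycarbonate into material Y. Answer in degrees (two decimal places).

θ_B' ≈ 46.24°

Reversing the direction swaps n₁ and n₂, so tan θ_B' = 1/tan θ_B and θ_B' = 90° − θ_B.
Hence θ_B' = 90° − 43.76° = 46.24°.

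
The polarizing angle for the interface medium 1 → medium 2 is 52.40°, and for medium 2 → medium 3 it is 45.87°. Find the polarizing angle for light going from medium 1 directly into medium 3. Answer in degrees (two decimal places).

Each Brewster angle gives a ratio: n₂/n₁ = tan 52.40° = 1.2985, n₃/n₂ = tan 45.87° = 1.0308.
So n₃/n₁ = (n₂/n₁)(n₃/n₂) = 1.2985 × 1.0308 = 1.3386.
θ_B(1→3) = arctan(1.3386) = 53.24°.

θ_B ≈ 53.24°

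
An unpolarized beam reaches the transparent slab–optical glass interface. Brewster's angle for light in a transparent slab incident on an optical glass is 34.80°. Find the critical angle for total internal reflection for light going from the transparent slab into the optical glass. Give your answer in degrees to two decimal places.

From Brewster, n₂/n₁ = tan θ_B = tan 34.80° = 0.6950.
Then sin θ_c = n₂/n₁ = 0.6950, so θ_c = arcsin 0.6950 = 44.03°.

θ_c ≈ 44.03°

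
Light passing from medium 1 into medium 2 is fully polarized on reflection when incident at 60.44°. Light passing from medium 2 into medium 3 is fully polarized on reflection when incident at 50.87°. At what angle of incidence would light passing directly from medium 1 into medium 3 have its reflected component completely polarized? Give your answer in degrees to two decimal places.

θ_B ≈ 65.23°

Each Brewster angle gives a ratio: n₂/n₁ = tan 60.44° = 1.7632, n₃/n₂ = tan 50.87° = 1.2292.
n₃/n₁ = 2.1673. Then tan θ_B(1→3) = n₃/n₁, so θ_B(1→3) = arctan(2.1673) = 65.23°.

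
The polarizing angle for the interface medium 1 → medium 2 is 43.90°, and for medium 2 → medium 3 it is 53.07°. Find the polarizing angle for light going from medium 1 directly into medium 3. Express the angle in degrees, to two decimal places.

θ_B ≈ 52.01°

Each Brewster angle gives a ratio: n₂/n₁ = tan 43.90° = 0.9623, n₃/n₂ = tan 53.07° = 1.3304.
Multiplying, n₃/n₁ = 0.9623 × 1.3304 = 1.2803, and θ_B(1→3) = arctan 1.2803 = 52.01°.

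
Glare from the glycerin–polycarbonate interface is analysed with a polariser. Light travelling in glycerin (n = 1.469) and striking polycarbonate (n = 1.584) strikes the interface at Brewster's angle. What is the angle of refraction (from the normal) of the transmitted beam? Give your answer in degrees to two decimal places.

θ_t ≈ 42.84°

First find Brewster's angle: tan θ_B = 1.584/1.469 = 1.0783, giving θ_B = 47.16°.
Since θ_B + θ_t = 90° at Brewster incidence, θ_t = 90° − 47.16° = 42.84°.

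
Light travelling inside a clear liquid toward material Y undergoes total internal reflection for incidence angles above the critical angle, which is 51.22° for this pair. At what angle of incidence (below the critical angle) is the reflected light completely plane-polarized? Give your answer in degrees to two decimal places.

At the critical angle sin θ_c = n₂/n₁, giving n₂/n₁ = sin 51.22° = 0.7796.
Then tan θ_B = n₂/n₁ = 0.7796, so θ_B = arctan 0.7796 = 37.94°.

θ_B ≈ 37.94°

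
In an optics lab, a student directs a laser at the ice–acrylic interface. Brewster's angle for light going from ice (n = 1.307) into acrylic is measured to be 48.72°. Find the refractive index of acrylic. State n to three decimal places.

n ≈ 1.489

Brewster's law: tan θ_B = n₂/n₁ (light incident in ice, refracted into acrylic).
n₂ = n₁ tan θ_B = 1.307 × tan 48.72° = 1.489.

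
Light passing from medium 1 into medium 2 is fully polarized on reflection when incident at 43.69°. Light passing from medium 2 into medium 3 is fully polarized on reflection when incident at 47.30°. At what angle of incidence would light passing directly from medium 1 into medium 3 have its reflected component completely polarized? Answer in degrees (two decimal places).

n₂/n₁ = tan 43.69° = 0.9553 and n₃/n₂ = tan 47.30° = 1.0837.
Multiplying, n₃/n₁ = 0.9553 × 1.0837 = 1.0352, and θ_B(1→3) = arctan 1.0352 = 45.99°.

θ_B ≈ 45.99°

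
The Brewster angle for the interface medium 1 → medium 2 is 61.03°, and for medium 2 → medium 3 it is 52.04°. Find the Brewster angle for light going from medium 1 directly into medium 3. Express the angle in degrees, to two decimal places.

tan θ_B(1→2) = n₂/n₁ = tan 61.03° = 1.8063.
tan θ_B(2→3) = n₃/n₂ = tan 52.04° = 1.2818.
Multiplying, n₃/n₁ = 1.8063 × 1.2818 = 2.3153, and θ_B(1→3) = arctan 2.3153 = 66.64°.

θ_B ≈ 66.64°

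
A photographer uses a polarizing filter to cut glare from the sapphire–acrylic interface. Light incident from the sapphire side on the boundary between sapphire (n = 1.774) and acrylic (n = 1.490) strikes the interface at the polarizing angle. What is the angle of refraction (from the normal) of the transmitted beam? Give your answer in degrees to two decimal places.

θ_B = arctan(n₂/n₁) = arctan(1.490/1.774) = 40.03°.
At Brewster's angle the reflected and refracted rays are perpendicular, so θ_t = 90° − θ_B = 90° − 40.03° = 49.97°.

θ_t ≈ 49.97°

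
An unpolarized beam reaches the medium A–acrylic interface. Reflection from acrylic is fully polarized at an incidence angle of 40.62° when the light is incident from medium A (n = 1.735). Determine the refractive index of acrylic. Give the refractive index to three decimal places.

n ≈ 1.488

At the Brewster angle, tan θ_B = n₂/n₁ with n₁ on the incident side (medium A) and n₂ on the transmitted side (acrylic).
n₂ = n₁ tan θ_B = 1.735 × tan 40.62° = 1.488.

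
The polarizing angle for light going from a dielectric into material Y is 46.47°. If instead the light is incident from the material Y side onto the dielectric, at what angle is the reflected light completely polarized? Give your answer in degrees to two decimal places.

θ_B' ≈ 43.53°

tan θ_B' = n₁/n₂ = 1/tan θ_B, so θ_B' = 90° − θ_B.
θ_B' = 90° − 46.47° = 43.53°.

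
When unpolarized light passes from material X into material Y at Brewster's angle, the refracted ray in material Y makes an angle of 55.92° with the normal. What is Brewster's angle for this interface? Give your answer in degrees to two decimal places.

At Brewster's angle the reflected and refracted rays are perpendicular, so θ_B + θ_t = 90°.
θ_B = 90° − 55.92° = 34.08°.

θ_B ≈ 34.08°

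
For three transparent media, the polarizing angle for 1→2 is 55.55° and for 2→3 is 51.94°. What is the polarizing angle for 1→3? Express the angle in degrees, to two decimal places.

tan θ_B(1→2) = n₂/n₁ = tan 55.55° = 1.4577.
tan θ_B(2→3) = n₃/n₂ = tan 51.94° = 1.2772.
Multiplying, n₃/n₁ = 1.4577 × 1.2772 = 1.8618, and θ_B(1→3) = arctan 1.8618 = 61.76°.

θ_B ≈ 61.76°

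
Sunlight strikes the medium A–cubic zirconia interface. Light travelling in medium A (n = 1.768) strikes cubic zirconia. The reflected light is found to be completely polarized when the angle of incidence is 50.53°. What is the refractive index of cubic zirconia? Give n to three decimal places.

n ≈ 2.147

Brewster's law: tan θ_B = n₂/n₁ (light incident in medium A, refracted into cubic zirconia).
n₂ = n₁ tan θ_B = 1.768 × tan 50.53° = 2.147.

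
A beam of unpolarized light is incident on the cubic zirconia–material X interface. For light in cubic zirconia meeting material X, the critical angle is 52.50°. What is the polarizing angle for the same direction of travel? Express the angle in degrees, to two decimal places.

θ_B ≈ 38.43°

sin θ_c = n₂/n₁, so n₂/n₁ = sin 52.50° = 0.7934.
Brewster: tan θ_B = n₂/n₁ = 0.7934.
θ_B = arctan(0.7934) = 38.43°.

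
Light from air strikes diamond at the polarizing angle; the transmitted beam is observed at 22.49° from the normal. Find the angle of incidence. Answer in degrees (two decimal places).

θ_B ≈ 67.51°

At Brewster's angle the reflected and refracted rays are perpendicular, so θ_B + θ_t = 90°.
So θ_B = 90° − θ_t = 90° − 22.49° = 67.51°.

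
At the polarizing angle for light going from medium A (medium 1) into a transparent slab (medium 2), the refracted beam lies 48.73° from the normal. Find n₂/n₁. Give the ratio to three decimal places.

At Brewster incidence θ_B = 90° − θ_t = 90° − 48.73° = 41.27°.
tan θ_B = n₂/n₁, so n₂/n₁ = tan 41.27° = 0.878.

n₂/n₁ ≈ 0.878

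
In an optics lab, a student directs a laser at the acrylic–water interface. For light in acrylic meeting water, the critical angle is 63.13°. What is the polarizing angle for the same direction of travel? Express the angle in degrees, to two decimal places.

At the critical angle sin θ_c = n₂/n₁, giving n₂/n₁ = sin 63.13° = 0.8920.
Then tan θ_B = n₂/n₁ = 0.8920, so θ_B = arctan 0.8920 = 41.73°.

θ_B ≈ 41.73°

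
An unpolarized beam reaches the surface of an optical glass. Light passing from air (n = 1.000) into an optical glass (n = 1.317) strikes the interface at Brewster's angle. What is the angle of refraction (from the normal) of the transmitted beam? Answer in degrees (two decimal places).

θ_B = arctan(n₂/n₁) = arctan(1.317/1.000) = 52.79°.
The refracted ray is perpendicular to the reflected ray, so θ_t = 90° − θ_B = 37.21°.

θ_t ≈ 37.21°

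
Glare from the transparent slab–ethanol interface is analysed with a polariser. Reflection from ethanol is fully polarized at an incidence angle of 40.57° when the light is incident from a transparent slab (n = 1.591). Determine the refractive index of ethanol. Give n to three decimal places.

n ≈ 1.362

At Brewster's angle, tan θ_B = n₂/n₁ with n₁ on the incident side (a transparent slab) and n₂ on the transmitted side (ethanol).
n₂ = n₁ tan θ_B = 1.591 × tan 40.57° = 1.362.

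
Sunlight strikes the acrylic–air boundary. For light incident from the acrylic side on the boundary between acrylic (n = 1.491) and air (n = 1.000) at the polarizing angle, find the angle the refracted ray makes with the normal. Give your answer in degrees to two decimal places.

θ_t ≈ 56.15°

First find Brewster's angle: tan θ_B = 1.000/1.491 = 0.6707, giving θ_B = 33.85°.
At Brewster's angle the reflected and refracted rays are perpendicular, so θ_t = 90° − θ_B = 90° − 33.85° = 56.15°.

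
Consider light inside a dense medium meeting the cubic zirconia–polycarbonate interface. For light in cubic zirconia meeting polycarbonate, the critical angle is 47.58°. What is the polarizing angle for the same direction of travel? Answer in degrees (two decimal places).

sin θ_c = n₂/n₁, so n₂/n₁ = sin 47.58° = 0.7382.
Brewster: tan θ_B = n₂/n₁ = 0.7382.
θ_B = arctan(0.7382) = 36.44°.

θ_B ≈ 36.44°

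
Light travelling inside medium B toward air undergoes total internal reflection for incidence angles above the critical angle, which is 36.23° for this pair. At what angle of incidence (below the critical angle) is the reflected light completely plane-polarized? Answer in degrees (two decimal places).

At the critical angle sin θ_c = n₂/n₁, giving n₂/n₁ = sin 36.23° = 0.5910.
Then tan θ_B = n₂/n₁ = 0.5910, so θ_B = arctan 0.5910 = 30.58°.

θ_B ≈ 30.58°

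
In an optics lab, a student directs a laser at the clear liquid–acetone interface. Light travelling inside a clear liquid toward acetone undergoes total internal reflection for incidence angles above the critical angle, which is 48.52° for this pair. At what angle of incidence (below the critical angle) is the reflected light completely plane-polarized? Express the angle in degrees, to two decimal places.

θ_B ≈ 36.84°

n₂/n₁ = sin θ_c = sin 48.52° = 0.7492.
tan θ_B equals the same ratio, so θ_B = arctan(0.7492) = 36.84°.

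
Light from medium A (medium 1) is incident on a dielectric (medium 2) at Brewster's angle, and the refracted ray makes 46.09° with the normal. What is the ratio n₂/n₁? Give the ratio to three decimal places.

θ_B + θ_t = 90°, so θ_B = 90° − 46.09° = 43.91°.
tan θ_B = n₂/n₁, so n₂/n₁ = tan 43.91° = 0.963.

n₂/n₁ ≈ 0.963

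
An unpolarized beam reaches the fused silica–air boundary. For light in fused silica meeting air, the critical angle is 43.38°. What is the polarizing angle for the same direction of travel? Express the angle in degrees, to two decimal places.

sin θ_c = n₂/n₁, so n₂/n₁ = sin 43.38° = 0.6868.
Brewster: tan θ_B = n₂/n₁ = 0.6868.
θ_B = arctan(0.6868) = 34.48°.

θ_B ≈ 34.48°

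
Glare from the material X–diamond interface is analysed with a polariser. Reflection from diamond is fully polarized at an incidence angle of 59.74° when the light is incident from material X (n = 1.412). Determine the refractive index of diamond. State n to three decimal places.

n ≈ 2.420

Brewster's law: tan θ_B = n₂/n₁ (light incident in material X, refracted into diamond).
n₂ = n₁ tan θ_B = 1.412 × tan 59.74° = 2.420.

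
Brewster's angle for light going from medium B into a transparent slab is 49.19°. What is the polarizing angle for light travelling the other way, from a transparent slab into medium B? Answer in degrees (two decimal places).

The two Brewster angles are complementary: θ_B' = 90° − θ_B = 90° − 49.19° = 40.81°.

θ_B' ≈ 40.81°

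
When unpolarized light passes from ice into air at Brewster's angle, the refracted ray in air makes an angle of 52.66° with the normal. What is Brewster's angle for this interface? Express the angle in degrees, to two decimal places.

θ_B ≈ 37.34°

At Brewster's angle the reflected and refracted rays are perpendicular, so θ_B + θ_t = 90°.
θ_B = 90° − 52.66° = 37.34°.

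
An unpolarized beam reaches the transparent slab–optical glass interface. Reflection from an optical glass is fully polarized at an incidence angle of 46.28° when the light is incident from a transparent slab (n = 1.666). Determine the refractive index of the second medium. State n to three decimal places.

n ≈ 1.742

Brewster's law: tan θ_B = n₂/n₁ (light incident in a transparent slab, refracted into an optical glass).
n₂ = n₁ tan θ_B = 1.666 × tan 46.28° = 1.742.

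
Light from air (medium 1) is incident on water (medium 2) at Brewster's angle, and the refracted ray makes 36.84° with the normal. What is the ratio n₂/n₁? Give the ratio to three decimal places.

θ_B + θ_t = 90°, so θ_B = 90° − 36.84° = 53.16°.
Then n₂/n₁ = tan θ_B = tan 53.16° = 1.335.

n₂/n₁ ≈ 1.335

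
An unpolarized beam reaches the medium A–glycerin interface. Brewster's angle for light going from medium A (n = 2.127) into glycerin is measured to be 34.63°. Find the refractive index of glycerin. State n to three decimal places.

n ≈ 1.469

At Brewster's angle, tan θ_B = n₂/n₁ with n₁ on the incident side (medium A) and n₂ on the transmitted side (glycerin).
n₂ = n₁ tan θ_B = 2.127 × tan 34.63° = 1.469.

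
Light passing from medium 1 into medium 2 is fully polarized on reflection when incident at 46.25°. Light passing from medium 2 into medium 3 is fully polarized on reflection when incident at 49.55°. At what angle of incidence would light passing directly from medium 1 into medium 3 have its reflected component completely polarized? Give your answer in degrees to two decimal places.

θ_B ≈ 50.78°

Each Brewster angle gives a ratio: n₂/n₁ = tan 46.25° = 1.0446, n₃/n₂ = tan 49.55° = 1.1729.
Multiplying, n₃/n₁ = 1.0446 × 1.1729 = 1.2252, and θ_B(1→3) = arctan 1.2252 = 50.78°.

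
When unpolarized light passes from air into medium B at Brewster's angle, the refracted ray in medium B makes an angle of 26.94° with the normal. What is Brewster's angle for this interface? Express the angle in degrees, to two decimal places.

Brewster's condition makes the reflected and refracted beams perpendicular: θ_B + θ_t = 90°.
So θ_B = 90° − θ_t = 90° − 26.94° = 63.06°.

θ_B ≈ 63.06°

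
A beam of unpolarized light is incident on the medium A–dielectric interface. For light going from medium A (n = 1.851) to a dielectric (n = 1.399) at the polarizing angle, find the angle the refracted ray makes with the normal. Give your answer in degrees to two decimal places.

θ_t ≈ 52.92°

tan θ_B = n₂/n₁ = 1.399/1.851 = 0.7558, so θ_B = 37.08°.
The refracted ray is perpendicular to the reflected ray, so θ_t = 90° − θ_B = 52.92°.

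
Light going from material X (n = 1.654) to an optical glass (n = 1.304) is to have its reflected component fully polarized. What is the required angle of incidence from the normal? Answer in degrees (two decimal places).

θ_B ≈ 38.25°

Brewster's condition: tan θ_B = n₂/n₁ = 1.304/1.654 = 0.7884.
θ_B = arctan(0.7884) = 38.25°.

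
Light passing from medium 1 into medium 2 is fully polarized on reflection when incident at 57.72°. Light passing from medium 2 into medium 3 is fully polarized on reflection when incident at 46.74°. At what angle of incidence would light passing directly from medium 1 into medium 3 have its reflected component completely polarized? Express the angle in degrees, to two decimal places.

tan θ_B(1→2) = n₂/n₁ = tan 57.72° = 1.5831.
tan θ_B(2→3) = n₃/n₂ = tan 46.74° = 1.0627.
Multiplying, n₃/n₁ = 1.5831 × 1.0627 = 1.6823, and θ_B(1→3) = arctan 1.6823 = 59.27°.

θ_B ≈ 59.27°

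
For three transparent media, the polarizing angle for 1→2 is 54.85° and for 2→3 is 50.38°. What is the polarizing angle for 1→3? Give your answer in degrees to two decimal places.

θ_B ≈ 59.76°

Each Brewster angle gives a ratio: n₂/n₁ = tan 54.85° = 1.4202, n₃/n₂ = tan 50.38° = 1.2079.
Multiplying, n₃/n₁ = 1.4202 × 1.2079 = 1.7155, and θ_B(1→3) = arctan 1.7155 = 59.76°.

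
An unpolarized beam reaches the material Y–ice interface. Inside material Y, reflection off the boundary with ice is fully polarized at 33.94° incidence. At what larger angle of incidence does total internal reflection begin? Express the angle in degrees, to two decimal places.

θ_c ≈ 42.30°

tan θ_B = n₂/n₁ = tan 33.94° = 0.6730.
Total internal reflection: sin θ_c = n₂/n₁ = 0.6730.
θ_c = arcsin(0.6730) = 42.30°.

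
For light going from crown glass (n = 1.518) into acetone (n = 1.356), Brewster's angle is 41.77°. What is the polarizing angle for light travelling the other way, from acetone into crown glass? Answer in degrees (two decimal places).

θ_B' ≈ 48.23°

tan θ_B' = n₁/n₂ = 1/tan θ_B, so θ_B' = 90° − θ_B.
θ_B' = 90° − 41.77° = 48.23°.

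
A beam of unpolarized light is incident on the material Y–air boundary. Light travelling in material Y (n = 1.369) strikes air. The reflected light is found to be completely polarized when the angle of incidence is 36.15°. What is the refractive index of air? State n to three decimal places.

At the Brewster angle, tan θ_B = n₂/n₁ with n₁ on the incident side (material Y) and n₂ on the transmitted side (air).
n₂ = n₁ tan θ_B = 1.369 × tan 36.15° = 1.000.

n ≈ 1.000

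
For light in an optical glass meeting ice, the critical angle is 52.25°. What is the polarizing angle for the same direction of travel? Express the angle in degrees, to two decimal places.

sin θ_c = n₂/n₁, so n₂/n₁ = sin 52.25° = 0.7907.
Brewster: tan θ_B = n₂/n₁ = 0.7907.
θ_B = arctan(0.7907) = 38.33°.

θ_B ≈ 38.33°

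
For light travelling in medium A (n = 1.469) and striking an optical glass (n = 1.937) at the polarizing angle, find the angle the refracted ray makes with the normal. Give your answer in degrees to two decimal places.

θ_t ≈ 37.18°

First find Brewster's angle: tan θ_B = 1.937/1.469 = 1.3186, giving θ_B = 52.82°.
The refracted ray is perpendicular to the reflected ray, so θ_t = 90° − θ_B = 37.18°.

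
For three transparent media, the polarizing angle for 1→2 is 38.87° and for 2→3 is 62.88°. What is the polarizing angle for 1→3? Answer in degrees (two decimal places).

θ_B ≈ 57.57°

n₂/n₁ = tan 38.87° = 0.8060 and n₃/n₂ = tan 62.88° = 1.9525.
Multiplying, n₃/n₁ = 0.8060 × 1.9525 = 1.5738, and θ_B(1→3) = arctan 1.5738 = 57.57°.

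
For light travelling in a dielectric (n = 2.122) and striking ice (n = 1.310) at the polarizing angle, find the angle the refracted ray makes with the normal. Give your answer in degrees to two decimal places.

θ_t ≈ 58.31°

tan θ_B = n₂/n₁ = 1.310/2.122 = 0.6173, so θ_B = 31.69°.
Since θ_B + θ_t = 90° at Brewster incidence, θ_t = 90° − 31.69° = 58.31°.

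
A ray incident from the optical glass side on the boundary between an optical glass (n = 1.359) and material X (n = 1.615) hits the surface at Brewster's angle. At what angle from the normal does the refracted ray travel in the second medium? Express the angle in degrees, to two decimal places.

θ_t ≈ 40.08°

First find Brewster's angle: tan θ_B = 1.615/1.359 = 1.1884, giving θ_B = 49.92°.
At Brewster's angle the reflected and refracted rays are perpendicular, so θ_t = 90° − θ_B = 90° − 49.92° = 40.08°.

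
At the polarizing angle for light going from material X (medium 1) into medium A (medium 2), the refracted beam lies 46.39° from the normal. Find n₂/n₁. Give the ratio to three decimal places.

At Brewster incidence θ_B = 90° − θ_t = 90° − 46.39° = 43.61°.
Then n₂/n₁ = tan θ_B = tan 43.61° = 0.953.

n₂/n₁ ≈ 0.953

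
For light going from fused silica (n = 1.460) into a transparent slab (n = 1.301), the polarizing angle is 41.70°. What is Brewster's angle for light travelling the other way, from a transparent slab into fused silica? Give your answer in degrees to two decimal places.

θ_B' ≈ 48.30°

The two Brewster angles are complementary: θ_B' = 90° − θ_B = 90° − 41.70° = 48.30°.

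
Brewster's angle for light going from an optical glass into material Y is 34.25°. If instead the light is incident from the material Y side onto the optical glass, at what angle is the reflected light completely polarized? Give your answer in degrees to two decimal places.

θ_B' ≈ 55.75°

tan θ_B' = n₁/n₂ = 1/tan θ_B, so θ_B' = 90° − θ_B.
θ_B' = 90° − 34.25° = 55.75°.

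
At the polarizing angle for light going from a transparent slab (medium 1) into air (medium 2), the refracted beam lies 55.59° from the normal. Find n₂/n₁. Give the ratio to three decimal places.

At Brewster incidence θ_B = 90° − θ_t = 90° − 55.59° = 34.41°.
tan θ_B = n₂/n₁, so n₂/n₁ = tan 34.41° = 0.685.

n₂/n₁ ≈ 0.685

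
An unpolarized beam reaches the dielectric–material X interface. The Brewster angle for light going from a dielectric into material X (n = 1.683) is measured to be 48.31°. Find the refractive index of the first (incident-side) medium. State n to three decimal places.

Brewster's law: tan θ_B = n₂/n₁ (light incident in a dielectric, refracted into material X).
n₁ = n₂ / tan θ_B = 1.683 / tan 48.31° = 1.499.

n ≈ 1.499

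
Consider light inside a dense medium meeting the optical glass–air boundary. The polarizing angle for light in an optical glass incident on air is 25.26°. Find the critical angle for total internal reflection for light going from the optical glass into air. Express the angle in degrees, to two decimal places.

From Brewster, n₂/n₁ = tan θ_B = tan 25.26° = 0.4718.
Then sin θ_c = n₂/n₁ = 0.4718, so θ_c = arcsin 0.4718 = 28.15°.

θ_c ≈ 28.15°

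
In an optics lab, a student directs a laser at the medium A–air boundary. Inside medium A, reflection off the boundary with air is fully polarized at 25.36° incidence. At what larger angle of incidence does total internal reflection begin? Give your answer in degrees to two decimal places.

From Brewster, n₂/n₁ = tan θ_B = tan 25.36° = 0.4740.
Then sin θ_c = n₂/n₁ = 0.4740, so θ_c = arcsin 0.4740 = 28.29°.

θ_c ≈ 28.29°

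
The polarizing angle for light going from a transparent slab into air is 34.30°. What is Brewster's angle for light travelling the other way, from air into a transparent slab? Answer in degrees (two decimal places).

θ_B' ≈ 55.70°

The two Brewster angles are complementary: θ_B' = 90° − θ_B = 90° − 34.30° = 55.70°.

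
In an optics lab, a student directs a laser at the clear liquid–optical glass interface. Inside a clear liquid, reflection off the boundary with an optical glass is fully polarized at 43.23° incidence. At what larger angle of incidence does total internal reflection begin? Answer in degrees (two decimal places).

θ_c ≈ 70.06°

tan θ_B = n₂/n₁ = tan 43.23° = 0.9400.
Total internal reflection: sin θ_c = n₂/n₁ = 0.9400.
θ_c = arcsin(0.9400) = 70.06°.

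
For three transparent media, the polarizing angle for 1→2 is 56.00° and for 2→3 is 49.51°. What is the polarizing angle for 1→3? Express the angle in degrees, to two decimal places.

θ_B ≈ 60.06°

Each Brewster angle gives a ratio: n₂/n₁ = tan 56.00° = 1.4826, n₃/n₂ = tan 49.51° = 1.1713.
Multiplying, n₃/n₁ = 1.4826 × 1.1713 = 1.7365, and θ_B(1→3) = arctan 1.7365 = 60.06°.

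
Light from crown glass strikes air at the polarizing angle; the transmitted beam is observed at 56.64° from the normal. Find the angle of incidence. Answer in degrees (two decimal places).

Since the reflected and refracted rays are at right angles at the polarizing angle, θ_B + θ_t = 90°.
θ_B = 90° − 56.64° = 33.36°.

θ_B ≈ 33.36°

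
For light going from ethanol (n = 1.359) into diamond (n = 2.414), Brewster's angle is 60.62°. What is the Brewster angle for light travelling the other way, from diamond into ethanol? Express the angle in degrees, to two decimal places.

θ_B' ≈ 29.38°

tan θ_B' = n₁/n₂ = 1/tan θ_B, so θ_B' = 90° − θ_B.
θ_B' = 90° − 60.62° = 29.38°.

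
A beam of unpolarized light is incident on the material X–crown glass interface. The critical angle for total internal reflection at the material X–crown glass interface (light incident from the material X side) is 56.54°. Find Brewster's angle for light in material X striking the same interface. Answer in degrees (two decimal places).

θ_B ≈ 39.84°

sin θ_c = n₂/n₁, so n₂/n₁ = sin 56.54° = 0.8343.
Brewster: tan θ_B = n₂/n₁ = 0.8343.
θ_B = arctan(0.8343) = 39.84°.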